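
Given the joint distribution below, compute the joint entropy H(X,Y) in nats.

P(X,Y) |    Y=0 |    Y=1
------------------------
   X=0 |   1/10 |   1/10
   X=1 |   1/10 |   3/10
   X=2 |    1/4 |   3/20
1.6831 nats

Joint entropy is H(X,Y) = -Σ_{x,y} p(x,y) log p(x,y).

Summing over all non-zero entries:
H(X,Y) = -[1/10·log_e(1/10) + 1/10·log_e(1/10) + 1/10·log_e(1/10) + 3/10·log_e(3/10) + 1/4·log_e(1/4) + 3/20·log_e(3/20)]
H(X,Y) = 1.6831 nats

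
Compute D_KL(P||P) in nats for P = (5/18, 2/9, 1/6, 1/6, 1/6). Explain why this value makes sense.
0.0000 nats

KL divergence satisfies the Gibbs inequality: D_KL(P||Q) ≥ 0 for all distributions P, Q.

D_KL(P||Q) = Σ p(x) log(p(x)/q(x))
Each term is p(x) × log_e(p(x)/p(x)) = p(x) × log_e(1) = 0, so the sum is 0.
D_KL(P||Q) = 0.0000 nats

When P = Q, the KL divergence is exactly 0, as there is no 'divergence' between identical distributions.

This non-negativity is a fundamental property: relative entropy cannot be negative because it measures how different Q is from P.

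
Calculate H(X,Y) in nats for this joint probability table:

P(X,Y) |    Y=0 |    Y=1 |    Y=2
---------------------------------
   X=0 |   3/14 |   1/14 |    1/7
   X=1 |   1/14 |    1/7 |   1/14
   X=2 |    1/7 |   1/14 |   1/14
2.1066 nats

Joint entropy is H(X,Y) = -Σ_{x,y} p(x,y) log p(x,y).

Summing over all non-zero entries:
H(X,Y) = -[3/14·log_e(3/14) + 1/14·log_e(1/14) + 1/7·log_e(1/7) + 1/14·log_e(1/14) + 1/7·log_e(1/7) + 1/14·log_e(1/14) + 1/7·log_e(1/7) + 1/14·log_e(1/14) + 1/14·log_e(1/14)]
H(X,Y) = 2.1066 nats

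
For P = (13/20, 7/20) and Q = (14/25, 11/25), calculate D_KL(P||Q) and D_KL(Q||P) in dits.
D_KL(P||Q) = 0.0073, D_KL(Q||P) = 0.0075

KL divergence is not symmetric: D_KL(P||Q) ≠ D_KL(Q||P) in general.

D_KL(P||Q) = 0.0073 dits
D_KL(Q||P) = 0.0075 dits

No, they are not equal!

This asymmetry is why KL divergence is not a true distance metric.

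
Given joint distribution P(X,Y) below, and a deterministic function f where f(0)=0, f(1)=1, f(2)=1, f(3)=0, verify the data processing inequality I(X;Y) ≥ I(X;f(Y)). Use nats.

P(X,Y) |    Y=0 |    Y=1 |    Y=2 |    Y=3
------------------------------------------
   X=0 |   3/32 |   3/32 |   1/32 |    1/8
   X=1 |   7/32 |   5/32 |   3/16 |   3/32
I(X;Y) = 0.0481, I(X;f(Y)) = 0.0117, inequality holds: 0.0481 ≥ 0.0117

Data Processing Inequality: For any Markov chain X → Y → Z, we have I(X;Y) ≥ I(X;Z).

Here Z = f(Y) is a deterministic function of Y, forming X → Y → Z.

Original I(X;Y) = 0.0481 nats

After applying f:
P(X,Z) where Z=f(Y):
- P(X,Z=0) = P(X,Y=0) + P(X,Y=3)
- P(X,Z=1) = P(X,Y=1) + P(X,Y=2)

I(X;Z) = I(X;f(Y)) = 0.0117 nats

Verification: 0.0481 ≥ 0.0117 ✓

Information cannot be created by processing; the function f can only lose information about X.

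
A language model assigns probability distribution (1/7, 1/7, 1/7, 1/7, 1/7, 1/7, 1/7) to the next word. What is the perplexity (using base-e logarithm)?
7.0000

Perplexity is e^H (or exp(H) for natural log).

First, H = -Σ p log p = 1.9459 nats
Perplexity = e^1.9459 = 7.0000

Interpretation: The model's uncertainty is equivalent to choosing uniformly among 7.0 options.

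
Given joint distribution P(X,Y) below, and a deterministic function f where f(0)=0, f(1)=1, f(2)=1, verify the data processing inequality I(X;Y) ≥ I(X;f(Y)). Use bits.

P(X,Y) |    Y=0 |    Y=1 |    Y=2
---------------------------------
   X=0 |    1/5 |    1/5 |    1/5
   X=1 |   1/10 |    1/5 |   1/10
I(X;Y) = 0.0200, I(X;f(Y)) = 0.0058, inequality holds: 0.0200 ≥ 0.0058

Data Processing Inequality: For any Markov chain X → Y → Z, we have I(X;Y) ≥ I(X;Z).

Here Z = f(Y) is a deterministic function of Y, forming X → Y → Z.

Original I(X;Y) = 0.0200 bits

After applying f:
P(X,Z) where Z=f(Y):
- P(X,Z=0) = P(X,Y=0)
- P(X,Z=1) = P(X,Y=1) + P(X,Y=2)

I(X;Z) = I(X;f(Y)) = 0.0058 bits

Verification: 0.0200 ≥ 0.0058 ✓

Information cannot be created by processing; the function f can only lose information about X.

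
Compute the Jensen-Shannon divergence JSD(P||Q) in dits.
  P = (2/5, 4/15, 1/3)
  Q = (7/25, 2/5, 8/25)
0.0053 dits

Jensen-Shannon divergence is:
JSD(P||Q) = 0.5 × D_KL(P||M) + 0.5 × D_KL(Q||M)
where M = 0.5 × (P + Q) is the mixture distribution.

M = 0.5 × (2/5, 4/15, 1/3) + 0.5 × (7/25, 2/5, 8/25) = (0.34, 1/3, 0.326667)

D_KL(P||M) = 0.0053 dits
D_KL(Q||M) = 0.0052 dits

JSD(P||Q) = 0.5 × 0.0053 + 0.5 × 0.0052 = 0.0053 dits

Unlike KL divergence, JSD is symmetric and bounded: 0 ≤ JSD ≤ log(2).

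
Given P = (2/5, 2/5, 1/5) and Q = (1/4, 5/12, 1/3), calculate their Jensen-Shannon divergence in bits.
0.0249 bits

Jensen-Shannon divergence is:
JSD(P||Q) = 0.5 × D_KL(P||M) + 0.5 × D_KL(Q||M)
where M = 0.5 × (P + Q) is the mixture distribution.

M = 0.5 × (2/5, 2/5, 1/5) + 0.5 × (1/4, 5/12, 1/3) = (13/40, 0.408333, 4/15)

D_KL(P||M) = 0.0249 bits
D_KL(Q||M) = 0.0248 bits

JSD(P||Q) = 0.5 × 0.0249 + 0.5 × 0.0248 = 0.0249 bits

Unlike KL divergence, JSD is symmetric and bounded: 0 ≤ JSD ≤ log(2).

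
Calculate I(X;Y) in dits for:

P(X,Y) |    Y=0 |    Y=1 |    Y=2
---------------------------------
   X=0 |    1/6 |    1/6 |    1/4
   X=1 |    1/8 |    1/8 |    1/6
0.0002 dits

Mutual information: I(X;Y) = H(X) + H(Y) - H(X,Y)

Marginals:
P(X) = (7/12, 5/12), H(X) = 0.2950 dits
P(Y) = (7/24, 7/24, 5/12), H(Y) = 0.4706 dits

Joint entropy: H(X,Y) = 0.7654 dits

I(X;Y) = 0.2950 + 0.4706 - 0.7654 = 0.0002 dits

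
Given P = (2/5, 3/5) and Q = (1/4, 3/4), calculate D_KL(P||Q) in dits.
0.0235 dits

KL divergence: D_KL(P||Q) = Σ p(x) log(p(x)/q(x))

Computing term by term:
  x=0: 2/5 × log_10[(2/5)/(1/4)] = 2/5 × 0.2041 = 0.0816
  x=1: 3/5 × log_10[(3/5)/(3/4)] = 3/5 × -0.0969 = -0.0581

D_KL(P||Q) = 0.0235 dits

Note: KL divergence is always non-negative and equals 0 iff P = Q.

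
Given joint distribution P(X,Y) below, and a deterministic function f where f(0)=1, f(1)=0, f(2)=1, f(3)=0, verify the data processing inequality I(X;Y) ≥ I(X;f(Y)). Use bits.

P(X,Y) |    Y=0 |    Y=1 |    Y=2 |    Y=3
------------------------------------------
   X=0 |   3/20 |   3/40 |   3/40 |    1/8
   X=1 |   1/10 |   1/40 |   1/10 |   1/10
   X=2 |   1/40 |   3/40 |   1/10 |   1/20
I(X;Y) = 0.0909, I(X;f(Y)) = 0.0064, inequality holds: 0.0909 ≥ 0.0064

Data Processing Inequality: For any Markov chain X → Y → Z, we have I(X;Y) ≥ I(X;Z).

Here Z = f(Y) is a deterministic function of Y, forming X → Y → Z.

Original I(X;Y) = 0.0909 bits

After applying f:
P(X,Z) where Z=f(Y):
- P(X,Z=0) = P(X,Y=1) + P(X,Y=3)
- P(X,Z=1) = P(X,Y=0) + P(X,Y=2)

I(X;Z) = I(X;f(Y)) = 0.0064 bits

Verification: 0.0909 ≥ 0.0064 ✓

Information cannot be created by processing; the function f can only lose information about X.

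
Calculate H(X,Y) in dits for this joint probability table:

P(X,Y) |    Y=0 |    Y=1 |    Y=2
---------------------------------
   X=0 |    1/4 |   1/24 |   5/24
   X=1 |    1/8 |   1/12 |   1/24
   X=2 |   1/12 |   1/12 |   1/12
0.8801 dits

Joint entropy is H(X,Y) = -Σ_{x,y} p(x,y) log p(x,y).

Summing over all non-zero entries:
H(X,Y) = -[1/4·log_10(1/4) + 1/24·log_10(1/24) + 5/24·log_10(5/24) + 1/8·log_10(1/8) + 1/12·log_10(1/12) + 1/24·log_10(1/24) + 1/12·log_10(1/12) + 1/12·log_10(1/12) + 1/12·log_10(1/12)]
H(X,Y) = 0.8801 dits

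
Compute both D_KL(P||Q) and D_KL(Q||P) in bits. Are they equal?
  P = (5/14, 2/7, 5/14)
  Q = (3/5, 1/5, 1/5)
D_KL(P||Q) = 0.1785, D_KL(Q||P) = 0.1789

KL divergence is not symmetric: D_KL(P||Q) ≠ D_KL(Q||P) in general.

D_KL(P||Q) = 0.1785 bits
D_KL(Q||P) = 0.1789 bits

No, they are not equal!

This asymmetry is why KL divergence is not a true distance metric.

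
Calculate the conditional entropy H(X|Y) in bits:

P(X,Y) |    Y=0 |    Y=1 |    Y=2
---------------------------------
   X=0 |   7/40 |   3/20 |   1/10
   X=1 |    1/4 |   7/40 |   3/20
0.9818 bits

Using the chain rule: H(X|Y) = H(X,Y) - H(Y)

First, compute H(X,Y) = 2.5334 bits

Marginal P(Y) = (17/40, 13/40, 1/4)
H(Y) = 1.5516 bits

H(X|Y) = H(X,Y) - H(Y) = 2.5334 - 1.5516 = 0.9818 bits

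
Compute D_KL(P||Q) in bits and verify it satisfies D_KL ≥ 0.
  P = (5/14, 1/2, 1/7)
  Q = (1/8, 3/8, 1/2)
0.4902 bits

KL divergence satisfies the Gibbs inequality: D_KL(P||Q) ≥ 0 for all distributions P, Q.

D_KL(P||Q) = Σ p(x) log(p(x)/q(x))
Term by term:
  x=0: 5/14 × log_2[(5/14)/(1/8)] = 0.5409
  x=1: 1/2 × log_2[(1/2)/(3/8)] = 0.2075
  x=2: 1/7 × log_2[(1/7)/(1/2)] = -0.2582
D_KL(P||Q) = 0.4902 bits

D_KL(P||Q) = 0.4902 ≥ 0 ✓

This non-negativity is a fundamental property: relative entropy cannot be negative because it measures how different Q is from P.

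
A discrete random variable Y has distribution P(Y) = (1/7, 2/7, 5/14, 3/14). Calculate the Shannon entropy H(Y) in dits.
0.5792 dits

Shannon entropy is H(X) = -Σ p(x) log p(x).

For P = (1/7, 2/7, 5/14, 3/14):
H = -1/7 × log_10(1/7) -2/7 × log_10(2/7) -5/14 × log_10(5/14) -3/14 × log_10(3/14)
H = 0.5792 dits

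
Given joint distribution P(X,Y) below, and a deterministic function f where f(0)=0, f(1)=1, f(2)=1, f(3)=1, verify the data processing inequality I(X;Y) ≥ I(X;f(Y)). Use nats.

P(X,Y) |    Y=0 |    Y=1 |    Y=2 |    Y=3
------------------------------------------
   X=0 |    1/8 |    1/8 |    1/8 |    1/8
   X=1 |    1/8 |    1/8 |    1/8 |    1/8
I(X;Y) = 0.0000, I(X;f(Y)) = 0.0000, inequality holds: 0.0000 ≥ 0.0000

Data Processing Inequality: For any Markov chain X → Y → Z, we have I(X;Y) ≥ I(X;Z).

Here Z = f(Y) is a deterministic function of Y, forming X → Y → Z.

Original I(X;Y) = 0.0000 nats

After applying f:
P(X,Z) where Z=f(Y):
- P(X,Z=0) = P(X,Y=0)
- P(X,Z=1) = P(X,Y=1) + P(X,Y=2) + P(X,Y=3)

I(X;Z) = I(X;f(Y)) = 0.0000 nats

Verification: 0.0000 ≥ 0.0000 ✓

Information cannot be created by processing; the function f can only lose information about X.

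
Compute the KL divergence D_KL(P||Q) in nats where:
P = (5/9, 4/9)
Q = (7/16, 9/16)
0.0280 nats

KL divergence: D_KL(P||Q) = Σ p(x) log(p(x)/q(x))

Computing term by term:
  x=0: 5/9 × log_e[(5/9)/(7/16)] = 5/9 × 0.2389 = 0.1327
  x=1: 4/9 × log_e[(4/9)/(9/16)] = 4/9 × -0.2356 = -0.1047

D_KL(P||Q) = 0.0280 nats

Note: KL divergence is always non-negative and equals 0 iff P = Q.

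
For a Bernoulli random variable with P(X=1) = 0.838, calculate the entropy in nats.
0.4430 nats

The binary entropy function is:
H(p) = -p log(p) - (1-p) log(1-p)

H(0.838) = -0.838 × log_e(0.838) - 0.162 × log_e(0.162)
H(0.838) = 0.4430 nats

Note: Binary entropy is maximized at p=0.5 (H=1 bit) and minimized at p=0 or p=1 (H=0).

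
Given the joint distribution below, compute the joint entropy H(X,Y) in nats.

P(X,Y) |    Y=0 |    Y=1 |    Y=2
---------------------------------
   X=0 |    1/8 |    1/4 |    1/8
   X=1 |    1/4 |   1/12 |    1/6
1.7187 nats

Joint entropy is H(X,Y) = -Σ_{x,y} p(x,y) log p(x,y).

Summing over all non-zero entries:
H(X,Y) = -[1/8·log_e(1/8) + 1/4·log_e(1/4) + 1/8·log_e(1/8) + 1/4·log_e(1/4) + 1/12·log_e(1/12) + 1/6·log_e(1/6)]
H(X,Y) = 1.7187 nats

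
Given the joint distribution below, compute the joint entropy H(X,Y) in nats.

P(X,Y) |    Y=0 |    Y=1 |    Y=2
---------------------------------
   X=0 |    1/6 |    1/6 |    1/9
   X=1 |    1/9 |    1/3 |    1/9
1.6959 nats

Joint entropy is H(X,Y) = -Σ_{x,y} p(x,y) log p(x,y).

Summing over all non-zero entries:
H(X,Y) = -[1/6·log_e(1/6) + 1/6·log_e(1/6) + 1/9·log_e(1/9) + 1/9·log_e(1/9) + 1/3·log_e(1/3) + 1/9·log_e(1/9)]
H(X,Y) = 1.6959 nats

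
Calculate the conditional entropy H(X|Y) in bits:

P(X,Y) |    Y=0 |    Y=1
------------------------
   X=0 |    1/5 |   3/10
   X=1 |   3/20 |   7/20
0.9921 bits

Using the chain rule: H(X|Y) = H(X,Y) - H(Y)

First, compute H(X,Y) = 1.9261 bits

Marginal P(Y) = (7/20, 13/20)
H(Y) = 0.9341 bits

H(X|Y) = H(X,Y) - H(Y) = 1.9261 - 0.9341 = 0.9921 bits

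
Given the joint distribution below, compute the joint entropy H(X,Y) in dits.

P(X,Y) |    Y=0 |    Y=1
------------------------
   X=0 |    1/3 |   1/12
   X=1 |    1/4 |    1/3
0.5585 dits

Joint entropy is H(X,Y) = -Σ_{x,y} p(x,y) log p(x,y).

Summing over all non-zero entries:
H(X,Y) = -[1/3·log_10(1/3) + 1/12·log_10(1/12) + 1/4·log_10(1/4) + 1/3·log_10(1/3)]
H(X,Y) = 0.5585 dits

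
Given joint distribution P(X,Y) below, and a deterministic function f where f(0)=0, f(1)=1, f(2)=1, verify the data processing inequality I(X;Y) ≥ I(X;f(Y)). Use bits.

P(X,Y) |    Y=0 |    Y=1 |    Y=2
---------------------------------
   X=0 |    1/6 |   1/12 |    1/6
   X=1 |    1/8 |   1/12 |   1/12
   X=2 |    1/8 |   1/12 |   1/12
I(X;Y) = 0.0124, I(X;f(Y)) = 0.0006, inequality holds: 0.0124 ≥ 0.0006

Data Processing Inequality: For any Markov chain X → Y → Z, we have I(X;Y) ≥ I(X;Z).

Here Z = f(Y) is a deterministic function of Y, forming X → Y → Z.

Original I(X;Y) = 0.0124 bits

After applying f:
P(X,Z) where Z=f(Y):
- P(X,Z=0) = P(X,Y=0)
- P(X,Z=1) = P(X,Y=1) + P(X,Y=2)

I(X;Z) = I(X;f(Y)) = 0.0006 bits

Verification: 0.0124 ≥ 0.0006 ✓

Information cannot be created by processing; the function f can only lose information about X.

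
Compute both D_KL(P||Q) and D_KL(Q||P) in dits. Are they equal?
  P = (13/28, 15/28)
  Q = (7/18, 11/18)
D_KL(P||Q) = 0.0051, D_KL(Q||P) = 0.0050

KL divergence is not symmetric: D_KL(P||Q) ≠ D_KL(Q||P) in general.

D_KL(P||Q) = 0.0051 dits
D_KL(Q||P) = 0.0050 dits

No, they are not equal!

This asymmetry is why KL divergence is not a true distance metric.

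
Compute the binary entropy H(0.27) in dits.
0.2533 dits

The binary entropy function is:
H(p) = -p log(p) - (1-p) log(1-p)

H(0.27) = -0.27 × log_10(0.27) - 0.73 × log_10(0.73)
H(0.27) = 0.2533 dits

Note: Binary entropy is maximized at p=0.5 (H=1 bit) and minimized at p=0 or p=1 (H=0).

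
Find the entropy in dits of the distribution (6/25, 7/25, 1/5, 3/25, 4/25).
0.6812 dits

Shannon entropy is H(X) = -Σ p(x) log p(x).

For P = (6/25, 7/25, 1/5, 3/25, 4/25):
H = -6/25 × log_10(6/25) -7/25 × log_10(7/25) -1/5 × log_10(1/5) -3/25 × log_10(3/25) -4/25 × log_10(4/25)
H = 0.6812 dits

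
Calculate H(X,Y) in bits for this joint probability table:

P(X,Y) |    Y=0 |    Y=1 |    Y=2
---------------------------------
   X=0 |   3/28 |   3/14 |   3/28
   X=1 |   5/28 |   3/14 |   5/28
2.5306 bits

Joint entropy is H(X,Y) = -Σ_{x,y} p(x,y) log p(x,y).

Summing over all non-zero entries:
H(X,Y) = -[3/28·log_2(3/28) + 3/14·log_2(3/14) + 3/28·log_2(3/28) + 5/28·log_2(5/28) + 3/14·log_2(3/14) + 5/28·log_2(5/28)]
H(X,Y) = 2.5306 bits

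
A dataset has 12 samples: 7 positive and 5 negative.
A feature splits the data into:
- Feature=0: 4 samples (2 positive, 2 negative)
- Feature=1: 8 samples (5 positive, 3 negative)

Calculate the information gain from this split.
0.0102 bits

Information Gain = H(Y) - H(Y|Feature)

Before split:
P(positive) = 7/12 = 0.5833
H(Y) = 0.9799 bits

After split:
Feature=0: H = 1.0000 bits (weight = 4/12)
Feature=1: H = 0.9544 bits (weight = 8/12)
H(Y|Feature) = (4/12)×1.0000 + (8/12)×0.9544 = 0.9696 bits

Information Gain = 0.9799 - 0.9696 = 0.0102 bits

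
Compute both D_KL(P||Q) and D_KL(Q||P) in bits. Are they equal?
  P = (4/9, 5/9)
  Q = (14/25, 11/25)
D_KL(P||Q) = 0.0387, D_KL(Q||P) = 0.0387

KL divergence is not symmetric: D_KL(P||Q) ≠ D_KL(Q||P) in general.

D_KL(P||Q) = 0.0387 bits
D_KL(Q||P) = 0.0387 bits

In this case they happen to be equal (to 4 decimal places).

This asymmetry is why KL divergence is not a true distance metric.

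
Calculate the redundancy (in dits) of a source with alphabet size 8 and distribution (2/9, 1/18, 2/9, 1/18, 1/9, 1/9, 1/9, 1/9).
0.0492 dits

Redundancy measures how far a source is from maximum entropy:
R = H_max - H(X)

Maximum entropy for 8 symbols: H_max = log_10(8) = 0.9031 dits
Actual entropy: H(X) = 0.8539 dits
Redundancy: R = 0.9031 - 0.8539 = 0.0492 dits

This redundancy represents potential for compression: the source could be compressed by 0.0492 dits per symbol.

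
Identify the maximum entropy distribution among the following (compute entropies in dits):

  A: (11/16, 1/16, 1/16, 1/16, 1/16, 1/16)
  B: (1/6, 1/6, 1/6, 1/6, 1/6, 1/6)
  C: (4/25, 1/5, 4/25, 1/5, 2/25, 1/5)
B

For a discrete distribution over n outcomes, entropy is maximized by the uniform distribution.

Computing entropies:
H(A) = 0.4882 dits
H(B) = 0.7782 dits
H(C) = 0.7618 dits

The uniform distribution (where all probabilities equal 1/6) achieves the maximum entropy of log_10(6) = 0.7782 dits.

Distribution B has the highest entropy.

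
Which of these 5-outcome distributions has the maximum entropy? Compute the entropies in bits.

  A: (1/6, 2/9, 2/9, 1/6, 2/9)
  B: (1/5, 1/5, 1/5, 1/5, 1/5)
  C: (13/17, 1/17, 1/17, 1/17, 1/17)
B

For a discrete distribution over n outcomes, entropy is maximized by the uniform distribution.

Computing entropies:
H(A) = 2.3083 bits
H(B) = 2.3219 bits
H(C) = 1.2577 bits

The uniform distribution (where all probabilities equal 1/5) achieves the maximum entropy of log_2(5) = 2.3219 bits.

Distribution B has the highest entropy.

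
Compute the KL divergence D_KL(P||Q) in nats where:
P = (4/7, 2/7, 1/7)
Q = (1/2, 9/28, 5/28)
0.0108 nats

KL divergence: D_KL(P||Q) = Σ p(x) log(p(x)/q(x))

Computing term by term:
  x=0: 4/7 × log_e[(4/7)/(1/2)] = 4/7 × 0.1335 = 0.0763
  x=1: 2/7 × log_e[(2/7)/(9/28)] = 2/7 × -0.1178 = -0.0337
  x=2: 1/7 × log_e[(1/7)/(5/28)] = 1/7 × -0.2231 = -0.0319

D_KL(P||Q) = 0.0108 nats

Note: KL divergence is always non-negative and equals 0 iff P = Q.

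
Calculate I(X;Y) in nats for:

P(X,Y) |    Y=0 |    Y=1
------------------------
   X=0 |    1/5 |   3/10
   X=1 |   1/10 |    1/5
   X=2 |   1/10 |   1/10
0.0069 nats

Mutual information: I(X;Y) = H(X) + H(Y) - H(X,Y)

Marginals:
P(X) = (1/2, 3/10, 1/5), H(X) = 1.0297 nats
P(Y) = (2/5, 3/5), H(Y) = 0.6730 nats

Joint entropy: H(X,Y) = 1.6957 nats

I(X;Y) = 1.0297 + 0.6730 - 1.6957 = 0.0069 nats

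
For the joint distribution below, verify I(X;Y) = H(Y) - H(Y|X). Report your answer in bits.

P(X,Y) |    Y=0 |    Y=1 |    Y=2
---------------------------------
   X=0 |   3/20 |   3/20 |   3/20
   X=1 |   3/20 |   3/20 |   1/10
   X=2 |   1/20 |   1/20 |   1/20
I(X;Y) = 0.0058 bits

Mutual information has multiple equivalent forms:
- I(X;Y) = H(X) - H(X|Y)
- I(X;Y) = H(Y) - H(Y|X)
- I(X;Y) = H(X) + H(Y) - H(X,Y)

Computing all quantities:
H(X) = 1.4577, H(Y) = 1.5813, H(X,Y) = 3.0332
H(X|Y) = 1.4519, H(Y|X) = 1.5755

Verification:
H(X) - H(X|Y) = 1.4577 - 1.4519 = 0.0058
H(Y) - H(Y|X) = 1.5813 - 1.5755 = 0.0058
H(X) + H(Y) - H(X,Y) = 1.4577 + 1.5813 - 3.0332 = 0.0058

All forms give I(X;Y) = 0.0058 bits. ✓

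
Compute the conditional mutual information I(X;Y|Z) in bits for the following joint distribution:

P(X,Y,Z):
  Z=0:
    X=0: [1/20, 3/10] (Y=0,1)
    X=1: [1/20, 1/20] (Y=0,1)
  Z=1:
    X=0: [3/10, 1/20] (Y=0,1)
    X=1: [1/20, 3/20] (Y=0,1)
0.1876 bits

Conditional mutual information: I(X;Y|Z) = H(X|Z) + H(Y|Z) - H(X,Y|Z)

H(Z) = 0.9928
H(X,Z) = 1.8568 → H(X|Z) = 0.8640
H(Y,Z) = 1.8568 → H(Y|Z) = 0.8640
H(X,Y,Z) = 2.5332 → H(X,Y|Z) = 1.5404

I(X;Y|Z) = 0.8640 + 0.8640 - 1.5404 = 0.1876 bits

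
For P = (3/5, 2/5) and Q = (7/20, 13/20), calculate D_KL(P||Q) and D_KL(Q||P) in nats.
D_KL(P||Q) = 0.1292, D_KL(Q||P) = 0.1269

KL divergence is not symmetric: D_KL(P||Q) ≠ D_KL(Q||P) in general.

D_KL(P||Q) = 0.1292 nats
D_KL(Q||P) = 0.1269 nats

No, they are not equal!

This asymmetry is why KL divergence is not a true distance metric.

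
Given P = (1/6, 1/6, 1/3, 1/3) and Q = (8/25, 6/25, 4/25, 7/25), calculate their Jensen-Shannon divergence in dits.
0.0140 dits

Jensen-Shannon divergence is:
JSD(P||Q) = 0.5 × D_KL(P||M) + 0.5 × D_KL(Q||M)
where M = 0.5 × (P + Q) is the mixture distribution.

M = 0.5 × (1/6, 1/6, 1/3, 1/3) + 0.5 × (8/25, 6/25, 4/25, 7/25) = (0.243333, 0.203333, 0.246667, 0.306667)

D_KL(P||M) = 0.0139 dits
D_KL(Q||M) = 0.0142 dits

JSD(P||Q) = 0.5 × 0.0139 + 0.5 × 0.0142 = 0.0140 dits

Unlike KL divergence, JSD is symmetric and bounded: 0 ≤ JSD ≤ log(2).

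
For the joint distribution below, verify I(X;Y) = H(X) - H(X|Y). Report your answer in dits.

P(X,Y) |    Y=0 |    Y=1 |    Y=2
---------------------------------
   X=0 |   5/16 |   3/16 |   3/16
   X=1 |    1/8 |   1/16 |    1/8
I(X;Y) = 0.0037 dits

Mutual information has multiple equivalent forms:
- I(X;Y) = H(X) - H(X|Y)
- I(X;Y) = H(Y) - H(Y|X)
- I(X;Y) = H(X) + H(Y) - H(X,Y)

Computing all quantities:
H(X) = 0.2697, H(Y) = 0.4654, H(X,Y) = 0.7315
H(X|Y) = 0.2661, H(Y|X) = 0.4618

Verification:
H(X) - H(X|Y) = 0.2697 - 0.2661 = 0.0037
H(Y) - H(Y|X) = 0.4654 - 0.4618 = 0.0037
H(X) + H(Y) - H(X,Y) = 0.2697 + 0.4654 - 0.7315 = 0.0037

All forms give I(X;Y) = 0.0037 dits. ✓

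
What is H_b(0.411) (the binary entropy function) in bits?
0.9770 bits

The binary entropy function is:
H(p) = -p log(p) - (1-p) log(1-p)

H(0.411) = -0.411 × log_2(0.411) - 0.589 × log_2(0.589)
H(0.411) = 0.9770 bits

Note: Binary entropy is maximized at p=0.5 (H=1 bit) and minimized at p=0 or p=1 (H=0).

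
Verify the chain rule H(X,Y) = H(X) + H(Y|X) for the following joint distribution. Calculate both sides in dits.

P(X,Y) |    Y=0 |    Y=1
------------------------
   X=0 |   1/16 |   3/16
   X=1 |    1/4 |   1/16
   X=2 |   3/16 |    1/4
H(X,Y) = 0.7242, H(X) = 0.4654, H(Y|X) = 0.2587 (all in dits)

Chain rule: H(X,Y) = H(X) + H(Y|X)

Left side — joint entropy directly:
H(X,Y) = -Σ p(x,y) log p(x,y) = 0.7242 dits

Right side — compute H(Y|X) from the conditional distributions:
P(X) = (1/4, 5/16, 7/16), so H(X) = 0.4654 dits
H(Y|X) = Σ_x P(X=x) · H(Y|X=x):
  P(Y|X=0) = (1/4, 3/4), H(Y|X=0) = 0.2442, weight P(X=0) = 1/4
  P(Y|X=1) = (4/5, 1/5), H(Y|X=1) = 0.2173, weight P(X=1) = 5/16
  P(Y|X=2) = (3/7, 4/7), H(Y|X=2) = 0.2966, weight P(X=2) = 7/16
H(Y|X) = 0.2587 dits

H(X) + H(Y|X) = 0.4654 + 0.2587 = 0.7242 dits

Both sides equal 0.7242 dits. ✓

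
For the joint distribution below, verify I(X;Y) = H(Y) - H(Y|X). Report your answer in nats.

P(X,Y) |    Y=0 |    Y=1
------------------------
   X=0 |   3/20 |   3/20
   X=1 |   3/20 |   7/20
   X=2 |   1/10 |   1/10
I(X;Y) = 0.0210 nats

Mutual information has multiple equivalent forms:
- I(X;Y) = H(X) - H(X|Y)
- I(X;Y) = H(Y) - H(Y|X)
- I(X;Y) = H(X) + H(Y) - H(X,Y)

Computing all quantities:
H(X) = 1.0297, H(Y) = 0.6730, H(X,Y) = 1.6817
H(X|Y) = 1.0086, H(Y|X) = 0.6520

Verification:
H(X) - H(X|Y) = 1.0297 - 1.0086 = 0.0210
H(Y) - H(Y|X) = 0.6730 - 0.6520 = 0.0210
H(X) + H(Y) - H(X,Y) = 1.0297 + 0.6730 - 1.6817 = 0.0210

All forms give I(X;Y) = 0.0210 nats. ✓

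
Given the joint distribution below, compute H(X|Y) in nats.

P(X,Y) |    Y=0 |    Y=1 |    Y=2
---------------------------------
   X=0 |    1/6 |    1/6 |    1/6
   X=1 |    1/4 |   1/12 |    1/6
0.6706 nats

Using the chain rule: H(X|Y) = H(X,Y) - H(Y)

First, compute H(X,Y) = 1.7482 nats

Marginal P(Y) = (5/12, 1/4, 1/3)
H(Y) = 1.0776 nats

H(X|Y) = H(X,Y) - H(Y) = 1.7482 - 1.0776 = 0.6706 nats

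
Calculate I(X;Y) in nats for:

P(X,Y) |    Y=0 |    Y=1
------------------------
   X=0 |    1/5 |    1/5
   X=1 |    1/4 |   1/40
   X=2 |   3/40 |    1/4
0.1553 nats

Mutual information: I(X;Y) = H(X) + H(Y) - H(X,Y)

Marginals:
P(X) = (2/5, 11/40, 13/40), H(X) = 1.0868 nats
P(Y) = (21/40, 19/40), H(Y) = 0.6919 nats

Joint entropy: H(X,Y) = 1.6234 nats

I(X;Y) = 1.0868 + 0.6919 - 1.6234 = 0.1553 nats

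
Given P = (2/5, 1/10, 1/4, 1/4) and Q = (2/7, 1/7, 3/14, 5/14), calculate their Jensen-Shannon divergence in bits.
0.0175 bits

Jensen-Shannon divergence is:
JSD(P||Q) = 0.5 × D_KL(P||M) + 0.5 × D_KL(Q||M)
where M = 0.5 × (P + Q) is the mixture distribution.

M = 0.5 × (2/5, 1/10, 1/4, 1/4) + 0.5 × (2/7, 1/7, 3/14, 5/14) = (12/35, 0.121429, 0.232143, 0.303571)

D_KL(P||M) = 0.0176 bits
D_KL(Q||M) = 0.0173 bits

JSD(P||Q) = 0.5 × 0.0176 + 0.5 × 0.0173 = 0.0175 bits

Unlike KL divergence, JSD is symmetric and bounded: 0 ≤ JSD ≤ log(2).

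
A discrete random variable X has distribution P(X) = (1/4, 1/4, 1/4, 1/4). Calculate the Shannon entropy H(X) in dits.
0.6021 dits

Shannon entropy is H(X) = -Σ p(x) log p(x).

For P = (1/4, 1/4, 1/4, 1/4):
H = -1/4 × log_10(1/4) -1/4 × log_10(1/4) -1/4 × log_10(1/4) -1/4 × log_10(1/4)
H = 0.6021 dits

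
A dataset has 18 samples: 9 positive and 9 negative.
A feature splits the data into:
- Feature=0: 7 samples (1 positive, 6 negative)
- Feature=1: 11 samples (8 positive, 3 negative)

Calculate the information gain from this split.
0.2533 bits

Information Gain = H(Y) - H(Y|Feature)

Before split:
P(positive) = 9/18 = 0.5000
H(Y) = 1.0000 bits

After split:
Feature=0: H = 0.5917 bits (weight = 7/18)
Feature=1: H = 0.8454 bits (weight = 11/18)
H(Y|Feature) = (7/18)×0.5917 + (11/18)×0.8454 = 0.7467 bits

Information Gain = 1.0000 - 0.7467 = 0.2533 bits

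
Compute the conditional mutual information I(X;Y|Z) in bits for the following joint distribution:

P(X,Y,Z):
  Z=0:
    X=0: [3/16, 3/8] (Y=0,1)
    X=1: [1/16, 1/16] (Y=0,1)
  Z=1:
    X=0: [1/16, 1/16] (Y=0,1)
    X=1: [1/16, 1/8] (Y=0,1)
0.0148 bits

Conditional mutual information: I(X;Y|Z) = H(X|Z) + H(Y|Z) - H(X,Y|Z)

H(Z) = 0.8960
H(X,Z) = 1.6697 → H(X|Z) = 0.7737
H(Y,Z) = 1.8496 → H(Y|Z) = 0.9536
H(X,Y,Z) = 2.6085 → H(X,Y|Z) = 1.7124

I(X;Y|Z) = 0.7737 + 0.9536 - 1.7124 = 0.0148 bits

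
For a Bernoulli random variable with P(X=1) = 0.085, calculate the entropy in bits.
0.4196 bits

The binary entropy function is:
H(p) = -p log(p) - (1-p) log(1-p)

H(0.085) = -0.085 × log_2(0.085) - 0.915 × log_2(0.915)
H(0.085) = 0.4196 bits

Note: Binary entropy is maximized at p=0.5 (H=1 bit) and minimized at p=0 or p=1 (H=0).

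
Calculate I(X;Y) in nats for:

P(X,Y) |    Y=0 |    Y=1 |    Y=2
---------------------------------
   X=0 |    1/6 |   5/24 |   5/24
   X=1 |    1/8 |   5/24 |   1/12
0.0167 nats

Mutual information: I(X;Y) = H(X) + H(Y) - H(X,Y)

Marginals:
P(X) = (7/12, 5/12), H(X) = 0.6792 nats
P(Y) = (7/24, 5/12, 7/24), H(Y) = 1.0835 nats

Joint entropy: H(X,Y) = 1.7460 nats

I(X;Y) = 0.6792 + 1.0835 - 1.7460 = 0.0167 nats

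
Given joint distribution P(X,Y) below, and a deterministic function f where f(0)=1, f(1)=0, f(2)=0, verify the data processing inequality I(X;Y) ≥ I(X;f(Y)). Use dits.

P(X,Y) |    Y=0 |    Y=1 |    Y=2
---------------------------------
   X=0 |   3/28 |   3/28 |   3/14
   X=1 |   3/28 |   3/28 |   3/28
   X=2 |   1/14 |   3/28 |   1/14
I(X;Y) = 0.0093, I(X;f(Y)) = 0.0013, inequality holds: 0.0093 ≥ 0.0013

Data Processing Inequality: For any Markov chain X → Y → Z, we have I(X;Y) ≥ I(X;Z).

Here Z = f(Y) is a deterministic function of Y, forming X → Y → Z.

Original I(X;Y) = 0.0093 dits

After applying f:
P(X,Z) where Z=f(Y):
- P(X,Z=0) = P(X,Y=1) + P(X,Y=2)
- P(X,Z=1) = P(X,Y=0)

I(X;Z) = I(X;f(Y)) = 0.0013 dits

Verification: 0.0093 ≥ 0.0013 ✓

Information cannot be created by processing; the function f can only lose information about X.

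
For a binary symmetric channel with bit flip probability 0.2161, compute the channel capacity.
0.2470 bits

For a binary symmetric channel (BSC) with error probability p:
Capacity C = 1 - H(p) bits per symbol

where H(p) = -p log₂(p) - (1-p) log₂(1-p) is the binary entropy function.

H(0.2161) = 0.7530 bits
C = 1 - 0.7530 = 0.2470 bits per symbol

This means we can reliably transmit up to 0.2470 bits of information per channel use.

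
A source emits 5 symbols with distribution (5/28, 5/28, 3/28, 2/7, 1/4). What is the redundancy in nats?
0.0503 nats

Redundancy measures how far a source is from maximum entropy:
R = H_max - H(X)

Maximum entropy for 5 symbols: H_max = log_e(5) = 1.6094 nats
Actual entropy: H(X) = 1.5591 nats
Redundancy: R = 1.6094 - 1.5591 = 0.0503 nats

This redundancy represents potential for compression: the source could be compressed by 0.0503 nats per symbol.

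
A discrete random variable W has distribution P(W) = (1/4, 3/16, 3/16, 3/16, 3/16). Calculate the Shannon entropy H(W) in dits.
0.6958 dits

Shannon entropy is H(X) = -Σ p(x) log p(x).

For P = (1/4, 3/16, 3/16, 3/16, 3/16):
H = -1/4 × log_10(1/4) -3/16 × log_10(3/16) -3/16 × log_10(3/16) -3/16 × log_10(3/16) -3/16 × log_10(3/16)
H = 0.6958 dits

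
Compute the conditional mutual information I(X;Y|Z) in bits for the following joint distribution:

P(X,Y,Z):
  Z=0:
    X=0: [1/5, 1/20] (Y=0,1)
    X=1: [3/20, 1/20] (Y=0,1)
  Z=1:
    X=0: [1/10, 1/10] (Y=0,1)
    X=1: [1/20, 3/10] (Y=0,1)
0.0590 bits

Conditional mutual information: I(X;Y|Z) = H(X|Z) + H(Y|Z) - H(X,Y|Z)

H(Z) = 0.9928
H(X,Z) = 1.9589 → H(X|Z) = 0.9661
H(Y,Z) = 1.8016 → H(Y|Z) = 0.8088
H(X,Y,Z) = 2.7087 → H(X,Y|Z) = 1.7159

I(X;Y|Z) = 0.9661 + 0.8088 - 1.7159 = 0.0590 bits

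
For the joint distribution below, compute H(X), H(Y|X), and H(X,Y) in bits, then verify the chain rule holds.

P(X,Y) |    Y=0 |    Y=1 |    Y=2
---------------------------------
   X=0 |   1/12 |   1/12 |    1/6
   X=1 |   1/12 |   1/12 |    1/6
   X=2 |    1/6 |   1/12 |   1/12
H(X,Y) = 3.0850, H(X) = 1.5850, H(Y|X) = 1.5000 (all in bits)

Chain rule: H(X,Y) = H(X) + H(Y|X)

Left side — joint entropy directly:
H(X,Y) = -Σ p(x,y) log p(x,y) = 3.0850 bits

Right side — compute H(Y|X) from the conditional distributions:
P(X) = (1/3, 1/3, 1/3), so H(X) = 1.5850 bits
H(Y|X) = Σ_x P(X=x) · H(Y|X=x):
  P(Y|X=0) = (1/4, 1/4, 1/2), H(Y|X=0) = 1.5000, weight P(X=0) = 1/3
  P(Y|X=1) = (1/4, 1/4, 1/2), H(Y|X=1) = 1.5000, weight P(X=1) = 1/3
  P(Y|X=2) = (1/2, 1/4, 1/4), H(Y|X=2) = 1.5000, weight P(X=2) = 1/3
H(Y|X) = 1.5000 bits

H(X) + H(Y|X) = 1.5850 + 1.5000 = 3.0850 bits

Both sides equal 3.0850 bits. ✓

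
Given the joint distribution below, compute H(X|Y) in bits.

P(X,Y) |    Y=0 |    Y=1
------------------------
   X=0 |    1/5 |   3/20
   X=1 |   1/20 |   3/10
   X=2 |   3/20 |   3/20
1.4623 bits

Using the chain rule: H(X|Y) = H(X,Y) - H(Y)

First, compute H(X,Y) = 2.4332 bits

Marginal P(Y) = (2/5, 3/5)
H(Y) = 0.9710 bits

H(X|Y) = H(X,Y) - H(Y) = 2.4332 - 0.9710 = 1.4623 bits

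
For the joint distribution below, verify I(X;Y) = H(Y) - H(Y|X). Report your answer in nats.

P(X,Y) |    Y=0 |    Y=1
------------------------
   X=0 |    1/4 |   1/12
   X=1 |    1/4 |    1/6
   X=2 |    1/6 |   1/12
I(X;Y) = 0.0095 nats

Mutual information has multiple equivalent forms:
- I(X;Y) = H(X) - H(X|Y)
- I(X;Y) = H(Y) - H(Y|X)
- I(X;Y) = H(X) + H(Y) - H(X,Y)

Computing all quantities:
H(X) = 1.0776, H(Y) = 0.6365, H(X,Y) = 1.7046
H(X|Y) = 1.0680, H(Y|X) = 0.6270

Verification:
H(X) - H(X|Y) = 1.0776 - 1.0680 = 0.0095
H(Y) - H(Y|X) = 0.6365 - 0.6270 = 0.0095
H(X) + H(Y) - H(X,Y) = 1.0776 + 0.6365 - 1.7046 = 0.0095

All forms give I(X;Y) = 0.0095 nats. ✓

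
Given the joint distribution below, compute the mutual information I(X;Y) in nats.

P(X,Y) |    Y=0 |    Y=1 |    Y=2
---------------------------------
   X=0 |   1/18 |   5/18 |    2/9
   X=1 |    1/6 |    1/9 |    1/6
0.0638 nats

Mutual information: I(X;Y) = H(X) + H(Y) - H(X,Y)

Marginals:
P(X) = (5/9, 4/9), H(X) = 0.6870 nats
P(Y) = (2/9, 7/18, 7/18), H(Y) = 1.0688 nats

Joint entropy: H(X,Y) = 1.6920 nats

I(X;Y) = 0.6870 + 1.0688 - 1.6920 = 0.0638 nats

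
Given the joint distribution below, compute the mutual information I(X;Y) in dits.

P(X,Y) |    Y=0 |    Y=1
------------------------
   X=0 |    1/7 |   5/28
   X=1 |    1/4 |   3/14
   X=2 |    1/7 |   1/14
0.0056 dits

Mutual information: I(X;Y) = H(X) + H(Y) - H(X,Y)

Marginals:
P(X) = (9/28, 13/28, 3/14), H(X) = 0.4565 dits
P(Y) = (15/28, 13/28), H(Y) = 0.2999 dits

Joint entropy: H(X,Y) = 0.7508 dits

I(X;Y) = 0.4565 + 0.2999 - 0.7508 = 0.0056 dits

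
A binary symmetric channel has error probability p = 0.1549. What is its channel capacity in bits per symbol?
0.3780 bits

For a binary symmetric channel (BSC) with error probability p:
Capacity C = 1 - H(p) bits per symbol

where H(p) = -p log₂(p) - (1-p) log₂(1-p) is the binary entropy function.

H(0.1549) = 0.6220 bits
C = 1 - 0.6220 = 0.3780 bits per symbol

This means we can reliably transmit up to 0.3780 bits of information per channel use.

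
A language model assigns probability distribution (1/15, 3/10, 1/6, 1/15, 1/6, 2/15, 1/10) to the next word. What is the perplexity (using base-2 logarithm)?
6.1622

Perplexity is 2^H (or exp(H) for natural log).

First, H = -Σ p log p = 2.6234 bits
Perplexity = 2^2.6234 = 6.1622

Interpretation: The model's uncertainty is equivalent to choosing uniformly among 6.2 options.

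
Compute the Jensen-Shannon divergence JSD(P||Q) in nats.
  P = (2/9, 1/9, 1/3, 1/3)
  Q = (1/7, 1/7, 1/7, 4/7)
0.0408 nats

Jensen-Shannon divergence is:
JSD(P||Q) = 0.5 × D_KL(P||M) + 0.5 × D_KL(Q||M)
where M = 0.5 × (P + Q) is the mixture distribution.

M = 0.5 × (2/9, 1/9, 1/3, 1/3) + 0.5 × (1/7, 1/7, 1/7, 4/7) = (0.18254, 0.126984, 5/21, 0.452381)

D_KL(P||M) = 0.0392 nats
D_KL(Q||M) = 0.0423 nats

JSD(P||Q) = 0.5 × 0.0392 + 0.5 × 0.0423 = 0.0408 nats

Unlike KL divergence, JSD is symmetric and bounded: 0 ≤ JSD ≤ log(2).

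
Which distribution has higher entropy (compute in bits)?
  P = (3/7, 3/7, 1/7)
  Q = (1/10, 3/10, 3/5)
P

Computing entropies in bits:
H(P) = 1.4488
H(Q) = 1.2955

Distribution P has higher entropy.

Intuition: The distribution closer to uniform (more spread out) has higher entropy.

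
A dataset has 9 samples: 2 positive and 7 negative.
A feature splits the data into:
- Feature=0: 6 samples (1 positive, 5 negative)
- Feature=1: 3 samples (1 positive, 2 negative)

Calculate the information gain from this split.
0.0248 bits

Information Gain = H(Y) - H(Y|Feature)

Before split:
P(positive) = 2/9 = 0.2222
H(Y) = 0.7642 bits

After split:
Feature=0: H = 0.6500 bits (weight = 6/9)
Feature=1: H = 0.9183 bits (weight = 3/9)
H(Y|Feature) = (6/9)×0.6500 + (3/9)×0.9183 = 0.7394 bits

Information Gain = 0.7642 - 0.7394 = 0.0248 bits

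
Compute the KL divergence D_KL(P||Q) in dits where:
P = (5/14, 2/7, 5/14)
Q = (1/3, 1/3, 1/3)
0.0023 dits

KL divergence: D_KL(P||Q) = Σ p(x) log(p(x)/q(x))

Computing term by term:
  x=0: 5/14 × log_10[(5/14)/(1/3)] = 5/14 × 0.0300 = 0.0107
  x=1: 2/7 × log_10[(2/7)/(1/3)] = 2/7 × -0.0669 = -0.0191
  x=2: 5/14 × log_10[(5/14)/(1/3)] = 5/14 × 0.0300 = 0.0107

D_KL(P||Q) = 0.0023 dits

Note: KL divergence is always non-negative and equals 0 iff P = Q.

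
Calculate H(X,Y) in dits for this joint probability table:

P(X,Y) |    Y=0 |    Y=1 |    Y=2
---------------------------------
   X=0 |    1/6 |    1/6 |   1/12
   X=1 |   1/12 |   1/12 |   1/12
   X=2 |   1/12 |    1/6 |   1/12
0.9287 dits

Joint entropy is H(X,Y) = -Σ_{x,y} p(x,y) log p(x,y).

Summing over all non-zero entries:
H(X,Y) = -[1/6·log_10(1/6) + 1/6·log_10(1/6) + 1/12·log_10(1/12) + 1/12·log_10(1/12) + 1/12·log_10(1/12) + 1/12·log_10(1/12) + 1/12·log_10(1/12) + 1/6·log_10(1/6) + 1/12·log_10(1/12)]
H(X,Y) = 0.9287 dits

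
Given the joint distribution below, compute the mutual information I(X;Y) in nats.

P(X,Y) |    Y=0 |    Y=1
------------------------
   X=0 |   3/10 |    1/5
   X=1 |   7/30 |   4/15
0.0090 nats

Mutual information: I(X;Y) = H(X) + H(Y) - H(X,Y)

Marginals:
P(X) = (1/2, 1/2), H(X) = 0.6931 nats
P(Y) = (8/15, 7/15), H(Y) = 0.6909 nats

Joint entropy: H(X,Y) = 1.3751 nats

I(X;Y) = 0.6931 + 0.6909 - 1.3751 = 0.0090 nats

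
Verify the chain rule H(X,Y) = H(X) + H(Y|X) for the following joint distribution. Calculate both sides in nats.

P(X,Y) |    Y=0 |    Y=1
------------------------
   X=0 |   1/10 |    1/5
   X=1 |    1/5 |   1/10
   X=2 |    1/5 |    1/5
H(X,Y) = 1.7481, H(X) = 1.0889, H(Y|X) = 0.6592 (all in nats)

Chain rule: H(X,Y) = H(X) + H(Y|X)

Left side — joint entropy directly:
H(X,Y) = -Σ p(x,y) log p(x,y) = 1.7481 nats

Right side — compute H(Y|X) from the conditional distributions:
P(X) = (3/10, 3/10, 2/5), so H(X) = 1.0889 nats
H(Y|X) = Σ_x P(X=x) · H(Y|X=x):
  P(Y|X=0) = (1/3, 2/3), H(Y|X=0) = 0.6365, weight P(X=0) = 3/10
  P(Y|X=1) = (2/3, 1/3), H(Y|X=1) = 0.6365, weight P(X=1) = 3/10
  P(Y|X=2) = (1/2, 1/2), H(Y|X=2) = 0.6931, weight P(X=2) = 2/5
H(Y|X) = 0.6592 nats

H(X) + H(Y|X) = 1.0889 + 0.6592 = 1.7481 nats

Both sides equal 1.7481 nats. ✓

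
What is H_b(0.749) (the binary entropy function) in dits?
0.2447 dits

The binary entropy function is:
H(p) = -p log(p) - (1-p) log(1-p)

H(0.749) = -0.749 × log_10(0.749) - 0.251 × log_10(0.251)
H(0.749) = 0.2447 dits

Note: Binary entropy is maximized at p=0.5 (H=1 bit) and minimized at p=0 or p=1 (H=0).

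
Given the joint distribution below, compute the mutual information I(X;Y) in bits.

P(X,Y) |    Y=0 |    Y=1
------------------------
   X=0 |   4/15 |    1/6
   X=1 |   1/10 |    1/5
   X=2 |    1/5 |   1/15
0.0788 bits

Mutual information: I(X;Y) = H(X) + H(Y) - H(X,Y)

Marginals:
P(X) = (13/30, 3/10, 4/15), H(X) = 1.5524 bits
P(Y) = (17/30, 13/30), H(Y) = 0.9871 bits

Joint entropy: H(X,Y) = 2.4608 bits

I(X;Y) = 1.5524 + 0.9871 - 2.4608 = 0.0788 bits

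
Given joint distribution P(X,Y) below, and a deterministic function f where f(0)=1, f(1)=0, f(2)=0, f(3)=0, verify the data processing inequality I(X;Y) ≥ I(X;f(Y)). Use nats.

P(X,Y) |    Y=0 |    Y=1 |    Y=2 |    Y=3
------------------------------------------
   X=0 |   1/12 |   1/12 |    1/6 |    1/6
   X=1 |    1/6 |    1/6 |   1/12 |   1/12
I(X;Y) = 0.0566, I(X;f(Y)) = 0.0188, inequality holds: 0.0566 ≥ 0.0188

Data Processing Inequality: For any Markov chain X → Y → Z, we have I(X;Y) ≥ I(X;Z).

Here Z = f(Y) is a deterministic function of Y, forming X → Y → Z.

Original I(X;Y) = 0.0566 nats

After applying f:
P(X,Z) where Z=f(Y):
- P(X,Z=0) = P(X,Y=1) + P(X,Y=2) + P(X,Y=3)
- P(X,Z=1) = P(X,Y=0)

I(X;Z) = I(X;f(Y)) = 0.0188 nats

Verification: 0.0566 ≥ 0.0188 ✓

Information cannot be created by processing; the function f can only lose information about X.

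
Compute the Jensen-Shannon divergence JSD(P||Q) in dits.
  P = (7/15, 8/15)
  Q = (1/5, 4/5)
0.0177 dits

Jensen-Shannon divergence is:
JSD(P||Q) = 0.5 × D_KL(P||M) + 0.5 × D_KL(Q||M)
where M = 0.5 × (P + Q) is the mixture distribution.

M = 0.5 × (7/15, 8/15) + 0.5 × (1/5, 4/5) = (1/3, 2/3)

D_KL(P||M) = 0.0165 dits
D_KL(Q||M) = 0.0190 dits

JSD(P||Q) = 0.5 × 0.0165 + 0.5 × 0.0190 = 0.0177 dits

Unlike KL divergence, JSD is symmetric and bounded: 0 ≤ JSD ≤ log(2).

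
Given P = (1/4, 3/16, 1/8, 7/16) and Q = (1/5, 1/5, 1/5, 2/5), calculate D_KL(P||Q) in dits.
0.0105 dits

KL divergence: D_KL(P||Q) = Σ p(x) log(p(x)/q(x))

Computing term by term:
  x=0: 1/4 × log_10[(1/4)/(1/5)] = 1/4 × 0.0969 = 0.0242
  x=1: 3/16 × log_10[(3/16)/(1/5)] = 3/16 × -0.0280 = -0.0053
  x=2: 1/8 × log_10[(1/8)/(1/5)] = 1/8 × -0.2041 = -0.0255
  x=3: 7/16 × log_10[(7/16)/(2/5)] = 7/16 × 0.0389 = 0.0170

D_KL(P||Q) = 0.0105 dits

Note: KL divergence is always non-negative and equals 0 iff P = Q.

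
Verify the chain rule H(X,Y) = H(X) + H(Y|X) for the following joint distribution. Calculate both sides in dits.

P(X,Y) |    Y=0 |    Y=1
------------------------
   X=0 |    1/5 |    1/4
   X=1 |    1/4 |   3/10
H(X,Y) = 0.5977, H(X) = 0.2989, H(Y|X) = 0.2988 (all in dits)

Chain rule: H(X,Y) = H(X) + H(Y|X)

Left side — joint entropy directly:
H(X,Y) = -Σ p(x,y) log p(x,y) = 0.5977 dits

Right side — compute H(Y|X) from the conditional distributions:
P(X) = (9/20, 11/20), so H(X) = 0.2989 dits
H(Y|X) = Σ_x P(X=x) · H(Y|X=x):
  P(Y|X=0) = (4/9, 5/9), H(Y|X=0) = 0.2983, weight P(X=0) = 9/20
  P(Y|X=1) = (5/11, 6/11), H(Y|X=1) = 0.2992, weight P(X=1) = 11/20
H(Y|X) = 0.2988 dits

H(X) + H(Y|X) = 0.2989 + 0.2988 = 0.5977 dits

Both sides equal 0.5977 dits. ✓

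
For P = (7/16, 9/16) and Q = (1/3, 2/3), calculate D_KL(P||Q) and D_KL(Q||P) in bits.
D_KL(P||Q) = 0.0338, D_KL(Q||P) = 0.0326

KL divergence is not symmetric: D_KL(P||Q) ≠ D_KL(Q||P) in general.

D_KL(P||Q) = 0.0338 bits
D_KL(Q||P) = 0.0326 bits

No, they are not equal!

This asymmetry is why KL divergence is not a true distance metric.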